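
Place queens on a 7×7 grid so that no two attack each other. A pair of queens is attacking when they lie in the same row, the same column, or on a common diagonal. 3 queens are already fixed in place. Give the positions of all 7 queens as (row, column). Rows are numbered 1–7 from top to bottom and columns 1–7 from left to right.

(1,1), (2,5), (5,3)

(1,1) (2,5) (3,2) (4,6) (5,3) (6,7) (7,4)

Row 3: attacked by (1,1)→{1,3}; (2,5)→{4,5,6}; (5,3)→{1,3,5}. Safe: 2, 7. Place at column 2.
Row 4: attacked by (1,1)→{1,4}; (2,5)→{3,5,7}; (3,2)→{1,2,3}; (5,3)→{2,3,4}. Safe: 6. Place at column 6.
Row 6: attacked by (1,1)→{1,6}; (2,5)→{1,5}; (3,2)→{2,5}; (4,6)→{4,6}; (5,3)→{2,3,4}. Safe: 7. Place at column 7.
Row 7: attacked by (1,1)→{1,7}; (2,5)→{5}; (3,2)→{2,6}; (4,6)→{3,6}; (5,3)→{1,3,5}; (6,7)→{6,7}. Safe: 4. Place at column 4.
Columns [1, 5, 2, 6, 3, 7, 4], r−c [0, -3, 1, -2, 2, -1, 3], r+c [2, 7, 5, 10, 8, 13, 11] are all distinct, so no two queens attack.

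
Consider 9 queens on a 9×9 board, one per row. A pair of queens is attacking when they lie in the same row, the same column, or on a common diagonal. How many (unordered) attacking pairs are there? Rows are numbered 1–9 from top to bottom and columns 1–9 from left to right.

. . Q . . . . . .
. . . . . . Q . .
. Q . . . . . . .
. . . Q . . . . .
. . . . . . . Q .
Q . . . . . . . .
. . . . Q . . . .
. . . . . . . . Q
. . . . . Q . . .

All columns are distinct and no two queens satisfy |Δrow| = |Δcol|, so no pair attacks.

0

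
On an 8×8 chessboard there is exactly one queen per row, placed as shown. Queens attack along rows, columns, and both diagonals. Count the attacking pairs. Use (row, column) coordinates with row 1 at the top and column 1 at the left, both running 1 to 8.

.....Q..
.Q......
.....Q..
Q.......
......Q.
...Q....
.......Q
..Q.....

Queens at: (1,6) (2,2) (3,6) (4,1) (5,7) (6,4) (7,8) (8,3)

1

Same column: (1,6)–(3,6) (column 6).
Total attacking pairs: 1.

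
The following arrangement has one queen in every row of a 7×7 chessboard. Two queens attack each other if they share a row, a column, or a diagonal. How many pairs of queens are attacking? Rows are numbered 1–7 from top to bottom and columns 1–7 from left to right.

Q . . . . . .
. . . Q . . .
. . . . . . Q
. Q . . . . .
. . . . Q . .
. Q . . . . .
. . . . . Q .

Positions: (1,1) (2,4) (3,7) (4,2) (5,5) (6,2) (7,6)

Same column: (4,2)–(6,2) (column 2).
Same diagonal: (1,1)–(5,5) (|1−5| = |1−5| = 4); (2,4)–(4,2) (|2−4| = |4−2| = 2); (3,7)–(5,5) (|3−5| = |7−5| = 2).
Total attacking pairs: 4.

4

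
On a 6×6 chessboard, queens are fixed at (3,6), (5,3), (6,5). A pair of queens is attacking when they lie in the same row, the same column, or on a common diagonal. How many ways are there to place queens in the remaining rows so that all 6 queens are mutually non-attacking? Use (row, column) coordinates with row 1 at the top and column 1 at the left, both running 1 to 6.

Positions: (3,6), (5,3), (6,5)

1

Branch on row 1: col 1 → 0; col 2 → 1.
Sum: 0 + 1 = 1.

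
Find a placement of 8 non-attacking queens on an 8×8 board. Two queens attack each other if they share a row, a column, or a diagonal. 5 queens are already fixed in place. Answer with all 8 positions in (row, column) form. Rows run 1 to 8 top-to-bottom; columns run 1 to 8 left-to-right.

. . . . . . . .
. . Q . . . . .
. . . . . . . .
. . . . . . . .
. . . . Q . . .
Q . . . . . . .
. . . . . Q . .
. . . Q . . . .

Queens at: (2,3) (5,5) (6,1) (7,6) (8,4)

(1,7) (2,3) (3,8) (4,2) (5,5) (6,1) (7,6) (8,4)

Row 1: attacked by (2,3)→{2,3,4}; (5,5)→{1,5}; (6,1)→{1,6}; (7,6)→{6}; (8,4)→{4}. Safe: 7, 8. Place at column 7.
Row 3: attacked by (1,7)→{5,7}; (2,3)→{2,3,4}; (5,5)→{3,5,7}; (6,1)→{1,4}; (7,6)→{2,6}; (8,4)→{4}. Safe: 8. Place at column 8.
Row 4: attacked by (1,7)→{4,7}; (2,3)→{1,3,5}; (3,8)→{7,8}; (5,5)→{4,5,6}; (6,1)→{1,3}; (7,6)→{3,6}; (8,4)→{4,8}. Safe: 2. Place at column 2.
Columns [7, 3, 8, 2, 5, 1, 6, 4], r−c [-6, -1, -5, 2, 0, 5, 1, 4], r+c [8, 5, 11, 6, 10, 7, 13, 12] are all distinct, so no two queens attack.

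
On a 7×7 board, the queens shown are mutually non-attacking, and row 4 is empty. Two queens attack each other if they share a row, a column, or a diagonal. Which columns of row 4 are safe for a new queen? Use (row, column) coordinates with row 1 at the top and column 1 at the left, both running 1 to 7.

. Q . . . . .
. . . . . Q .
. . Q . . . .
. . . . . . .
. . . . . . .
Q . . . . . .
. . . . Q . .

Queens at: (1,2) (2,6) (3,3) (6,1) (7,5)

columns 7

(1,2) attacks row 4 at column 2 and diagonals 5.
(2,6) attacks row 4 at column 6 and diagonals 4.
(3,3) attacks row 4 at column 3 and diagonals 2, 4.
(6,1) attacks row 4 at column 1 and diagonals 3.
(7,5) attacks row 4 at column 5 and diagonals 2.
Attacked columns: {1, 2, 3, 4, 5, 6}. Safe: {7}.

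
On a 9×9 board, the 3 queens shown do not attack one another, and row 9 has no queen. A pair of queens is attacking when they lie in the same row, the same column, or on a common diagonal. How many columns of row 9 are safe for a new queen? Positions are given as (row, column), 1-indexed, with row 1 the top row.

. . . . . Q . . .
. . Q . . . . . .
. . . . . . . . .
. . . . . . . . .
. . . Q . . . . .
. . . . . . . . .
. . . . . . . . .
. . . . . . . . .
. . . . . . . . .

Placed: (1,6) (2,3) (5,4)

(1,6) attacks row 9 at column 6.
(2,3) attacks row 9 at column 3.
(5,4) attacks row 9 at column 4 and diagonals 8.
Attacked columns: {3, 4, 6, 8}. Safe: {1, 2, 5, 7, 9}.

5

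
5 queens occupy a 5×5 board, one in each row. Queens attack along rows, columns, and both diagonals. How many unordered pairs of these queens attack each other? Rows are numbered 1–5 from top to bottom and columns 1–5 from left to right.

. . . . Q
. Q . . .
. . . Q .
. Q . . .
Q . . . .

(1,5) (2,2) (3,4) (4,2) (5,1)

Same column: (2,2)–(4,2) (column 2).
Same diagonal: (1,5)–(4,2) (|1−4| = |5−2| = 3); (1,5)–(5,1) (|1−5| = |5−1| = 4); (4,2)–(5,1) (|4−5| = |2−1| = 1).
Total attacking pairs: 4.

4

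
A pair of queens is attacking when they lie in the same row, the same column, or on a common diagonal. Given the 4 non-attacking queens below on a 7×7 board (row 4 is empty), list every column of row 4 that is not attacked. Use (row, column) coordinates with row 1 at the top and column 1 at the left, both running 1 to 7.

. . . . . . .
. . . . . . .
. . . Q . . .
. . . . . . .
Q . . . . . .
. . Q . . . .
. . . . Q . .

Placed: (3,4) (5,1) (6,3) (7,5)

columns 6, 7

(3,4) attacks row 4 at column 4 and diagonals 3, 5.
(5,1) attacks row 4 at column 1 and diagonals 2.
(6,3) attacks row 4 at column 3 and diagonals 1, 5.
(7,5) attacks row 4 at column 5 and diagonals 2.
Attacked columns: {1, 2, 3, 4, 5}. Safe: {6, 7}.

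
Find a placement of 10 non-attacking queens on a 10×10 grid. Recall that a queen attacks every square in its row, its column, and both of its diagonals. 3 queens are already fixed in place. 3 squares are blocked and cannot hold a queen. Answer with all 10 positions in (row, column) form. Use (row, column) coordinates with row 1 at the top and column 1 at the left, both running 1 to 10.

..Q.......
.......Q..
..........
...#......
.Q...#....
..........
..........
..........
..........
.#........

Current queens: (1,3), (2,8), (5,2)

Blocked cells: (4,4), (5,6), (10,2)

(1,3) (2,8) (3,6) (4,9) (5,2) (6,5) (7,1) (8,4) (9,7) (10,10)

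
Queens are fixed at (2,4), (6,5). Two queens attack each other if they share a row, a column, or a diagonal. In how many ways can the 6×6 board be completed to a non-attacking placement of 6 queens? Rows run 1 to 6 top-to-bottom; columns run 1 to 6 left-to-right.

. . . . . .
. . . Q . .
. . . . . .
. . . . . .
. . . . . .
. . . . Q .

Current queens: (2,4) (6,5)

Branch on row 1: col 1 → 0; col 2 → 1; col 6 → 0.
Sum: 0 + 1 + 0 = 1.

1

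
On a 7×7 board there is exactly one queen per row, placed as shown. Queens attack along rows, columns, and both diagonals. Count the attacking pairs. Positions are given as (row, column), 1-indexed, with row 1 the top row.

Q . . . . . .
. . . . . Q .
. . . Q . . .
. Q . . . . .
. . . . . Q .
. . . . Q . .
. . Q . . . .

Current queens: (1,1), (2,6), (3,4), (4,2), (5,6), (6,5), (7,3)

Same column: (2,6)–(5,6) (column 6).
Same diagonal: (3,4)–(5,6) (|3−5| = |4−6| = 2); (5,6)–(6,5) (|5−6| = |6−5| = 1).
Total attacking pairs: 3.

3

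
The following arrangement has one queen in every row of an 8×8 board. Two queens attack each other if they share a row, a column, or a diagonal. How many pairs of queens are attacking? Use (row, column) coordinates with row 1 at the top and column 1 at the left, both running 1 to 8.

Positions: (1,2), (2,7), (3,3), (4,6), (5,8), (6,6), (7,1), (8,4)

3

Same column: (4,6)–(6,6) (column 6).
Same diagonal: (3,3)–(6,6) (|3−6| = |3−6| = 3); (6,6)–(8,4) (|6−8| = |6−4| = 2).
Total attacking pairs: 3.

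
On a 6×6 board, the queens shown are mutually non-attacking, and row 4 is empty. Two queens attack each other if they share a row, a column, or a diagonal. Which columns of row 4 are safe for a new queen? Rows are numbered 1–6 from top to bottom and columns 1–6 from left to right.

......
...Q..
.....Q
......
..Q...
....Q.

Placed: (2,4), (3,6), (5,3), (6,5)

(2,4) attacks row 4 at column 4 and diagonals 2, 6.
(3,6) attacks row 4 at column 6 and diagonals 5.
(5,3) attacks row 4 at column 3 and diagonals 2, 4.
(6,5) attacks row 4 at column 5 and diagonals 3.
Attacked columns: {2, 3, 4, 5, 6}. Safe: {1}.

columns 1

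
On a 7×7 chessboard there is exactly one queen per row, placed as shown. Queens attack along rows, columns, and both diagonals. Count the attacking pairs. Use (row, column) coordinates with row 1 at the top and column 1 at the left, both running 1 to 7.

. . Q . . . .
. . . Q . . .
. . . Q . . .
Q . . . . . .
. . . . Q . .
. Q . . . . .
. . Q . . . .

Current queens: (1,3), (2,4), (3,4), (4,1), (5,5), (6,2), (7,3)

5

Same column: (1,3)–(7,3) (column 3); (2,4)–(3,4) (column 4).
Same diagonal: (1,3)–(2,4) (|1−2| = |3−4| = 1); (5,5)–(7,3) (|5−7| = |5−3| = 2); (6,2)–(7,3) (|6−7| = |2−3| = 1).
Total attacking pairs: 5.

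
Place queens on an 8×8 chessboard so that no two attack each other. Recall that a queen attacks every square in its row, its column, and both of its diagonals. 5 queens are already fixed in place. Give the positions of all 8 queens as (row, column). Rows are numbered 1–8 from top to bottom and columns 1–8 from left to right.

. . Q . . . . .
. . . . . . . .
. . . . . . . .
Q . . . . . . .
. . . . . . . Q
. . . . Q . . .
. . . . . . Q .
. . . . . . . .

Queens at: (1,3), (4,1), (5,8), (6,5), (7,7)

Row 2: attacked by (1,3)→{2,3,4}; (4,1)→{1,3}; (5,8)→{5,8}; (6,5)→{1,5}; (7,7)→{2,7}. Safe: 6. Place at column 6.
Row 3: attacked by (1,3)→{1,3,5}; (2,6)→{5,6,7}; (4,1)→{1,2}; (5,8)→{6,8}; (6,5)→{2,5,8}; (7,7)→{3,7}. Safe: 4. Place at column 4.
Row 8: attacked by (1,3)→{3}; (2,6)→{6}; (3,4)→{4}; (4,1)→{1,5}; (5,8)→{5,8}; (6,5)→{3,5,7}; (7,7)→{6,7,8}. Safe: 2. Place at column 2.
Columns [3, 6, 4, 1, 8, 5, 7, 2], r−c [-2, -4, -1, 3, -3, 1, 0, 6], r+c [4, 8, 7, 5, 13, 11, 14, 10] are all distinct, so no two queens attack.

(1,3) (2,6) (3,4) (4,1) (5,8) (6,5) (7,7) (8,2)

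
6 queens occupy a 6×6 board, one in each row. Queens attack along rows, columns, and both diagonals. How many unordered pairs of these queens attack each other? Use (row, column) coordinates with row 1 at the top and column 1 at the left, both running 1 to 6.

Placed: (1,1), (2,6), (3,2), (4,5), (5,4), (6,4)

Same column: (5,4)–(6,4) (column 4).
Same diagonal: (3,2)–(5,4) (|3−5| = |2−4| = 2); (4,5)–(5,4) (|4−5| = |5−4| = 1).
Total attacking pairs: 3.

3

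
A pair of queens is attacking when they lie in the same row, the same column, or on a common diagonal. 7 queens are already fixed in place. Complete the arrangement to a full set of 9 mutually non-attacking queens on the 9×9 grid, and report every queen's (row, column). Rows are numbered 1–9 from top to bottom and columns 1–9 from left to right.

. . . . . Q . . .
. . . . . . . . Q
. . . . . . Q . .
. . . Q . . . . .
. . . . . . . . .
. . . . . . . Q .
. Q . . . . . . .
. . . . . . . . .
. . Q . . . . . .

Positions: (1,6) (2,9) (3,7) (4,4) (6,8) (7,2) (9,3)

(1,6) (2,9) (3,7) (4,4) (5,1) (6,8) (7,2) (8,5) (9,3)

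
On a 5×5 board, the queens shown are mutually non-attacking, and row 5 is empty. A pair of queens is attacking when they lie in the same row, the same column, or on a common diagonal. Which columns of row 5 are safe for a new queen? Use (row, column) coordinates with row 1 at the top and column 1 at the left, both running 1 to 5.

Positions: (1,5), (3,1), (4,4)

columns 2

(1,5) attacks row 5 at column 5 and diagonals 1.
(3,1) attacks row 5 at column 1 and diagonals 3.
(4,4) attacks row 5 at column 4 and diagonals 3, 5.
Attacked columns: {1, 3, 4, 5}. Safe: {2}.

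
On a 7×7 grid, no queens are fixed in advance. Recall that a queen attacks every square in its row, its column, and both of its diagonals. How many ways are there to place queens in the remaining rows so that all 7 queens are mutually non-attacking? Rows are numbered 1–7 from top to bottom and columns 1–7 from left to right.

40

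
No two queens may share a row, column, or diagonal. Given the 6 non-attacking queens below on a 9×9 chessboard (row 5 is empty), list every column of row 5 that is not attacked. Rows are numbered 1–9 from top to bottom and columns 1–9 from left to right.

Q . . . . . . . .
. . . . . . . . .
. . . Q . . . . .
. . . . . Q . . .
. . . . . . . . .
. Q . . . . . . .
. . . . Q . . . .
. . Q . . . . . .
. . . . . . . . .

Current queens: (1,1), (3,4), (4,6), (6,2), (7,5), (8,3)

columns 8, 9

(1,1) attacks row 5 at column 1 and diagonals 5.
(3,4) attacks row 5 at column 4 and diagonals 2, 6.
(4,6) attacks row 5 at column 6 and diagonals 5, 7.
(6,2) attacks row 5 at column 2 and diagonals 1, 3.
(7,5) attacks row 5 at column 5 and diagonals 3, 7.
(8,3) attacks row 5 at column 3 and diagonals 6.
Attacked columns: {1, 2, 3, 4, 5, 6, 7}. Safe: {8, 9}.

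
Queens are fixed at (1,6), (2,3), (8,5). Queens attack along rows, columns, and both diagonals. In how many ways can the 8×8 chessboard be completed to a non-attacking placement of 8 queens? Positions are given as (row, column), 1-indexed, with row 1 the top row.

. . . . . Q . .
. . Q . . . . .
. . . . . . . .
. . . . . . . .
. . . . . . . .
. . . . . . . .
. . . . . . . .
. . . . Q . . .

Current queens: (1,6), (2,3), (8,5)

3

Branch on row 3: col 1 → 1; col 7 → 2.
Sum: 1 + 2 = 3.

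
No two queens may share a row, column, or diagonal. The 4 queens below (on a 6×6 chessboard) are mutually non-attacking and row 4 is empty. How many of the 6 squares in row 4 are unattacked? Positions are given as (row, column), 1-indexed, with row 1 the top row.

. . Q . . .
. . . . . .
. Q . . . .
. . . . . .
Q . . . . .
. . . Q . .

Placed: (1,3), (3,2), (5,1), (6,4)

1

(1,3) attacks row 4 at column 3 and diagonals 6.
(3,2) attacks row 4 at column 2 and diagonals 1, 3.
(5,1) attacks row 4 at column 1 and diagonals 2.
(6,4) attacks row 4 at column 4 and diagonals 2, 6.
Attacked columns: {1, 2, 3, 4, 6}. Safe: {5}.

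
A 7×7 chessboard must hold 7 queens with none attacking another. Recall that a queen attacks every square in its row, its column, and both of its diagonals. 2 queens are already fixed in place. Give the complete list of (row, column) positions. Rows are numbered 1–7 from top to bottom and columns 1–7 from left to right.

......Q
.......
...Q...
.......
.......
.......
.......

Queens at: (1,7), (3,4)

Row 2: attacked by (1,7)→{6,7}; (3,4)→{3,4,5}. Safe: 1, 2. Place at column 2.
Row 4: attacked by (1,7)→{4,7}; (2,2)→{2,4}; (3,4)→{3,4,5}. Safe: 1, 6. Place at column 6.
Row 5: attacked by (1,7)→{3,7}; (2,2)→{2,5}; (3,4)→{2,4,6}; (4,6)→{5,6,7}. Safe: 1. Place at column 1.
Row 6: attacked by (1,7)→{2,7}; (2,2)→{2,6}; (3,4)→{1,4,7}; (4,6)→{4,6}; (5,1)→{1,2}. Safe: 3, 5. Place at column 3.
Row 7: attacked by (1,7)→{1,7}; (2,2)→{2,7}; (3,4)→{4}; (4,6)→{3,6}; (5,1)→{1,3}; (6,3)→{2,3,4}. Safe: 5. Place at column 5.
Columns [7, 2, 4, 6, 1, 3, 5], r−c [-6, 0, -1, -2, 4, 3, 2], r+c [8, 4, 7, 10, 6, 9, 12] are all distinct, so no two queens attack.

(1,7) (2,2) (3,4) (4,6) (5,1) (6,3) (7,5)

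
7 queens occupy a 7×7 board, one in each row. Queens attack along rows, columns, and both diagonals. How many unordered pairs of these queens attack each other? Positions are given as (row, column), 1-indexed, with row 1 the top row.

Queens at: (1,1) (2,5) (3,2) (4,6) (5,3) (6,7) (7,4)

0

All columns are distinct and no two queens satisfy |Δrow| = |Δcol|, so no pair attacks.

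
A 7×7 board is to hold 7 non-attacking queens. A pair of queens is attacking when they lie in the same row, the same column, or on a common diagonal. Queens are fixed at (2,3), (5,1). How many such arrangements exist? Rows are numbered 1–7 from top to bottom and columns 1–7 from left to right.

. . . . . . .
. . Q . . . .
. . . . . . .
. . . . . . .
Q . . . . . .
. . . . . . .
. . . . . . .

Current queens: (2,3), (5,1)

Branch on row 1: col 6 → 2; col 7 → 0.
Sum: 2 + 0 = 2.

2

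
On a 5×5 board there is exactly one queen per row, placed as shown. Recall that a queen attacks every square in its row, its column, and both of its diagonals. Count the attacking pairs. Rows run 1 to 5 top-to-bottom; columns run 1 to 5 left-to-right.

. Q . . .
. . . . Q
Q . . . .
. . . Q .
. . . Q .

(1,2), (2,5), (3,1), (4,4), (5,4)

Same column: (4,4)–(5,4) (column 4).
Total attacking pairs: 1.

1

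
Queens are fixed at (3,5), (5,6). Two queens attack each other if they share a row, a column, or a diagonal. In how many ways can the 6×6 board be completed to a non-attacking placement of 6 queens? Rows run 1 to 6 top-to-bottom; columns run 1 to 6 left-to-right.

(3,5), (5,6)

Branch on row 1: col 1 → 0; col 4 → 1.
Sum: 0 + 1 = 1.

1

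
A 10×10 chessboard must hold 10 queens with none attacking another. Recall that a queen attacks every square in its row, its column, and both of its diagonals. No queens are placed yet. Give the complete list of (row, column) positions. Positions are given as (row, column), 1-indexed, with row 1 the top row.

Row 1: Safe: 1, 2, 3, 4, 5, 6, 7, 8, 9, 10. Place at column 5.
Row 2: attacked by (1,5)→{4,5,6}. Safe: 1, 2, 3, 7, 8, 9, 10. Place at column 8.
Row 3: attacked by (1,5)→{3,5,7}; (2,8)→{7,8,9}. Safe: 1, 2, 4, 6, 10. Place at column 6.
Row 4: attacked by (1,5)→{2,5,8}; (2,8)→{6,8,10}; (3,6)→{5,6,7}. Safe: 1, 3, 4, 9. Place at column 9.
Row 5: attacked by (1,5)→{1,5,9}; (2,8)→{5,8}; (3,6)→{4,6,8}; (4,9)→{8,9,10}. Safe: 2, 3, 7. Place at column 3.
Row 6: attacked by (1,5)→{5,10}; (2,8)→{4,8}; (3,6)→{3,6,9}; (4,9)→{7,9}; (5,3)→{2,3,4}. Safe: 1. Place at column 1.
Row 7: attacked by (1,5)→{5}; (2,8)→{3,8}; (3,6)→{2,6,10}; (4,9)→{6,9}; (5,3)→{1,3,5}; (6,1)→{1,2}. Safe: 4, 7. Place at column 4.
Row 8: attacked by (1,5)→{5}; (2,8)→{2,8}; (3,6)→{1,6}; (4,9)→{5,9}; (5,3)→{3,6}; (6,1)→{1,3}; (7,4)→{3,4,5}. Safe: 7, 10. Place at column 7.
Row 9: attacked by (1,5)→{5}; (2,8)→{1,8}; (3,6)→{6}; (4,9)→{4,9}; (5,3)→{3,7}; (6,1)→{1,4}; (7,4)→{2,4,6}; (8,7)→{6,7,8}. Safe: 10. Place at column 10.
Row 10: attacked by (1,5)→{5}; (2,8)→{8}; (3,6)→{6}; (4,9)→{3,9}; (5,3)→{3,8}; (6,1)→{1,5}; (7,4)→{1,4,7}; (8,7)→{5,7,9}; (9,10)→{9,10}. Safe: 2. Place at column 2.
Columns [5, 8, 6, 9, 3, 1, 4, 7, 10, 2], r−c [-4, -6, -3, -5, 2, 5, 3, 1, -1, 8], r+c [6, 10, 9, 13, 8, 7, 11, 15, 19, 12] are all distinct, so no two queens attack.

(1,5) (2,8) (3,6) (4,9) (5,3) (6,1) (7,4) (8,7) (9,10) (10,2)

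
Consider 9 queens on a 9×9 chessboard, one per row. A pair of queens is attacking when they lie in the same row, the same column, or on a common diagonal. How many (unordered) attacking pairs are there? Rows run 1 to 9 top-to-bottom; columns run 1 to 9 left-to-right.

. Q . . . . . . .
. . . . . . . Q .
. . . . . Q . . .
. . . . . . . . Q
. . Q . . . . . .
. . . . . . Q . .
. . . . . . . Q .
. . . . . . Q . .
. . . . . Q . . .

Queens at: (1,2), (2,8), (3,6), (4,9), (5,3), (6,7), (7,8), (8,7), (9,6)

Same column: (2,8)–(7,8) (column 8); (3,6)–(9,6) (column 6); (6,7)–(8,7) (column 7).
Same diagonal: (1,2)–(6,7) (|1−6| = |2−7| = 5); (1,2)–(7,8) (|1−7| = |2−8| = 6); (4,9)–(6,7) (|4−6| = |9−7| = 2); (6,7)–(7,8) (|6−7| = |7−8| = 1); (7,8)–(8,7) (|7−8| = |8−7| = 1); (7,8)–(9,6) (|7−9| = |8−6| = 2); (8,7)–(9,6) (|8−9| = |7−6| = 1).
Total attacking pairs: 10.

10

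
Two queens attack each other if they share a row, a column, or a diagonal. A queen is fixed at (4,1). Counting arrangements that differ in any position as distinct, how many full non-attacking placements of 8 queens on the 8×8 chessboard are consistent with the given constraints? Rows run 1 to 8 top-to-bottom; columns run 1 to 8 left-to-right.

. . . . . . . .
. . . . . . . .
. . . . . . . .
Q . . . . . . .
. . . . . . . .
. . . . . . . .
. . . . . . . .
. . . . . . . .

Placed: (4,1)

18

Branch on row 1: col 2 → 2; col 3 → 4; col 5 → 5; col 6 → 4; col 7 → 2; col 8 → 1.
Sum: 2 + 4 + 5 + 4 + 2 + 1 = 18.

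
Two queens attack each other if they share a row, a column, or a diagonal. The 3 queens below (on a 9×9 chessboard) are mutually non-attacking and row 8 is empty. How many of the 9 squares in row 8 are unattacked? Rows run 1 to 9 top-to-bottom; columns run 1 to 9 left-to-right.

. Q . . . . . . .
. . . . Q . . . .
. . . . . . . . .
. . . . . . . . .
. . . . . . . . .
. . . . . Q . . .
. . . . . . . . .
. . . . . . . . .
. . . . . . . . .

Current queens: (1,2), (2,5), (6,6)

(1,2) attacks row 8 at column 2 and diagonals 9.
(2,5) attacks row 8 at column 5.
(6,6) attacks row 8 at column 6 and diagonals 4, 8.
Attacked columns: {2, 4, 5, 6, 8, 9}. Safe: {1, 3, 7}.

3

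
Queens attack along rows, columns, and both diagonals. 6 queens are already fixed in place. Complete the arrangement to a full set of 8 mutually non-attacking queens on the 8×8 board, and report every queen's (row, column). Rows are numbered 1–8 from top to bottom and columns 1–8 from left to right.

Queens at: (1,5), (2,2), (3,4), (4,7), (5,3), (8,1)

Row 6: attacked by (1,5)→{5}; (2,2)→{2,6}; (3,4)→{1,4,7}; (4,7)→{5,7}; (5,3)→{2,3,4}; (8,1)→{1,3}. Safe: 8. Place at column 8.
Row 7: attacked by (1,5)→{5}; (2,2)→{2,7}; (3,4)→{4,8}; (4,7)→{4,7}; (5,3)→{1,3,5}; (6,8)→{7,8}; (8,1)→{1,2}. Safe: 6. Place at column 6.
Columns [5, 2, 4, 7, 3, 8, 6, 1], r−c [-4, 0, -1, -3, 2, -2, 1, 7], r+c [6, 4, 7, 11, 8, 14, 13, 9] are all distinct, so no two queens attack.

(1,5) (2,2) (3,4) (4,7) (5,3) (6,8) (7,6) (8,1)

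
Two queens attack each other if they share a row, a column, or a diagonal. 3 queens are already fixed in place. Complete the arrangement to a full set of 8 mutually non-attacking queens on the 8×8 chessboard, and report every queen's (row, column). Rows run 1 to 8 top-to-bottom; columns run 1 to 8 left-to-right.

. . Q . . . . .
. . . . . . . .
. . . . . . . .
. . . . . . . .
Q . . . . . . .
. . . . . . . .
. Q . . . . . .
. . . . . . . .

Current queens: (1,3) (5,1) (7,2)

(1,3) (2,8) (3,4) (4,7) (5,1) (6,6) (7,2) (8,5)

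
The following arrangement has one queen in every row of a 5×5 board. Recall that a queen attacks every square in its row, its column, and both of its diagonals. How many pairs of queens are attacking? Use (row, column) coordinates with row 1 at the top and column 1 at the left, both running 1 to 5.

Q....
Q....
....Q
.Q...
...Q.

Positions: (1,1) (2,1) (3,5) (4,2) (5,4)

2

Same column: (1,1)–(2,1) (column 1).
Same diagonal: (2,1)–(5,4) (|2−5| = |1−4| = 3).
Total attacking pairs: 2.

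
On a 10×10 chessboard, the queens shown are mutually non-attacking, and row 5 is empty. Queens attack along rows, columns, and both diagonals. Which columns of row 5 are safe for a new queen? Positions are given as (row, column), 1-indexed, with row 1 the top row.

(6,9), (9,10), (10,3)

columns 1, 2, 4, 5, 7

(6,9) attacks row 5 at column 9 and diagonals 8, 10.
(9,10) attacks row 5 at column 10 and diagonals 6.
(10,3) attacks row 5 at column 3 and diagonals 8.
Attacked columns: {3, 6, 8, 9, 10}. Safe: {1, 2, 4, 5, 7}.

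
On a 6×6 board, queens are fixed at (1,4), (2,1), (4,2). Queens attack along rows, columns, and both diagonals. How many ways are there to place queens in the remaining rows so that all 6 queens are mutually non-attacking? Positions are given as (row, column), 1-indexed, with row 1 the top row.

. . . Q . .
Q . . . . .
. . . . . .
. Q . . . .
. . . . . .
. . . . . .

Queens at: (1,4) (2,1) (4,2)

1

Branch on row 3: col 5 → 1.
Sum: 1 = 1.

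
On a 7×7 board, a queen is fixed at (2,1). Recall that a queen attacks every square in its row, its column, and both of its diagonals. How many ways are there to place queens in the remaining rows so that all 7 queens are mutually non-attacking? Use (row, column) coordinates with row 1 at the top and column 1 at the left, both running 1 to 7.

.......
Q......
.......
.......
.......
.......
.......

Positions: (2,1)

7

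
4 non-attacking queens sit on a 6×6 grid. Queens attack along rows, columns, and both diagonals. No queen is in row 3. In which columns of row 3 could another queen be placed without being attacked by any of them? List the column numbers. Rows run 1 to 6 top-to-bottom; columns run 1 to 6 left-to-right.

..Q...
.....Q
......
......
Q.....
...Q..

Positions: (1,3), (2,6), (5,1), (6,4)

columns 2

(1,3) attacks row 3 at column 3 and diagonals 1, 5.
(2,6) attacks row 3 at column 6 and diagonals 5.
(5,1) attacks row 3 at column 1 and diagonals 3.
(6,4) attacks row 3 at column 4 and diagonals 1.
Attacked columns: {1, 3, 4, 5, 6}. Safe: {2}.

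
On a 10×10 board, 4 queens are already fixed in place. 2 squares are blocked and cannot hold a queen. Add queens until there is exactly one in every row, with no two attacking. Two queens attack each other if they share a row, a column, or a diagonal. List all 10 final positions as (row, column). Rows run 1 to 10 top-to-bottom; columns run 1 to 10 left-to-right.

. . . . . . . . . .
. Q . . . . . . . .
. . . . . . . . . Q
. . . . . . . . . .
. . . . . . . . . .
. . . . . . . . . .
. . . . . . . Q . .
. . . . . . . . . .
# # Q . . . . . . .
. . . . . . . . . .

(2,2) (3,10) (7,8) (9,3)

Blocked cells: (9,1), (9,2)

(1,4) (2,2) (3,10) (4,6) (5,9) (6,5) (7,8) (8,1) (9,3) (10,7)

Row 1: attacked by (2,2)→{1,2,3}; (3,10)→{8,10}; (7,8)→{2,8}; (9,3)→{3}. Safe: 4, 5, 6, 7, 9. Place at column 4.
Row 4: attacked by (1,4)→{1,4,7}; (2,2)→{2,4}; (3,10)→{9,10}; (7,8)→{5,8}; (9,3)→{3,8}. Safe: 6. Place at column 6.
Row 5: attacked by (1,4)→{4,8}; (2,2)→{2,5}; (3,10)→{8,10}; (4,6)→{5,6,7}; (7,8)→{6,8,10}; (9,3)→{3,7}. Safe: 1, 9. Place at column 9.
Row 6: attacked by (1,4)→{4,9}; (2,2)→{2,6}; (3,10)→{7,10}; (4,6)→{4,6,8}; (5,9)→{8,9,10}; (7,8)→{7,8,9}; (9,3)→{3,6}. Safe: 1, 5. Place at column 5.
Row 8: attacked by (1,4)→{4}; (2,2)→{2,8}; (3,10)→{5,10}; (4,6)→{2,6,10}; (5,9)→{6,9}; (6,5)→{3,5,7}; (7,8)→{7,8,9}; (9,3)→{2,3,4}. Safe: 1. Place at column 1.
Row 10: attacked by (1,4)→{4}; (2,2)→{2,10}; (3,10)→{3,10}; (4,6)→{6}; (5,9)→{4,9}; (6,5)→{1,5,9}; (7,8)→{5,8}; (8,1)→{1,3}; (9,3)→{2,3,4}. Safe: 7. Place at column 7.
Columns [4, 2, 10, 6, 9, 5, 8, 1, 3, 7], r−c [-3, 0, -7, -2, -4, 1, -1, 7, 6, 3], r+c [5, 4, 13, 10, 14, 11, 15, 9, 12, 17] are all distinct, so no two queens attack.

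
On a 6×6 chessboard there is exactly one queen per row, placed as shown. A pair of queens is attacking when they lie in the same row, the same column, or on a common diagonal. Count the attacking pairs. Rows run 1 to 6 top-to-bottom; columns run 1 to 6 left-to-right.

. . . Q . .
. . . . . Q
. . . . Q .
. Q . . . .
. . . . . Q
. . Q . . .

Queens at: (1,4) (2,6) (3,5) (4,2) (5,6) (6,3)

Same column: (2,6)–(5,6) (column 6).
Same diagonal: (2,6)–(3,5) (|2−3| = |6−5| = 1).
Total attacking pairs: 2.

2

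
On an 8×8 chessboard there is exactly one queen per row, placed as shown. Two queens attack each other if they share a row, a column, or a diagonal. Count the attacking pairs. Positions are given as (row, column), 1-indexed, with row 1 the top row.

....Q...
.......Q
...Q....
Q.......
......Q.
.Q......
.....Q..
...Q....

3

Same column: (3,4)–(8,4) (column 4).
Same diagonal: (5,7)–(8,4) (|5−8| = |7−4| = 3); (6,2)–(8,4) (|6−8| = |2−4| = 2).
Total attacking pairs: 3.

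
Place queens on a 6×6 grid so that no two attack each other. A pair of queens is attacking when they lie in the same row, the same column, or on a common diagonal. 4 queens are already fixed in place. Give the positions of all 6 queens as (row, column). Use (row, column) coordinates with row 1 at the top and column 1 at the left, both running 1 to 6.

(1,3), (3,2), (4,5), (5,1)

Row 2: attacked by (1,3)→{2,3,4}; (3,2)→{1,2,3}; (4,5)→{3,5}; (5,1)→{1,4}. Safe: 6. Place at column 6.
Row 6: attacked by (1,3)→{3}; (2,6)→{2,6}; (3,2)→{2,5}; (4,5)→{3,5}; (5,1)→{1,2}. Safe: 4. Place at column 4.
Columns [3, 6, 2, 5, 1, 4], r−c [-2, -4, 1, -1, 4, 2], r+c [4, 8, 5, 9, 6, 10] are all distinct, so no two queens attack.

(1,3) (2,6) (3,2) (4,5) (5,1) (6,4)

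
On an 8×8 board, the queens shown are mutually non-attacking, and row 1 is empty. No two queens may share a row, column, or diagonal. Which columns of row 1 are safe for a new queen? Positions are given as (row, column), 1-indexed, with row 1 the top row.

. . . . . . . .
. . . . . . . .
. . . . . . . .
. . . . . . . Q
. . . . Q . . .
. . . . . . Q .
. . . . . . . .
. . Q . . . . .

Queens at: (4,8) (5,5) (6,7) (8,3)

(4,8) attacks row 1 at column 8 and diagonals 5.
(5,5) attacks row 1 at column 5 and diagonals 1.
(6,7) attacks row 1 at column 7 and diagonals 2.
(8,3) attacks row 1 at column 3.
Attacked columns: {1, 2, 3, 5, 7, 8}. Safe: {4, 6}.

columns 4, 6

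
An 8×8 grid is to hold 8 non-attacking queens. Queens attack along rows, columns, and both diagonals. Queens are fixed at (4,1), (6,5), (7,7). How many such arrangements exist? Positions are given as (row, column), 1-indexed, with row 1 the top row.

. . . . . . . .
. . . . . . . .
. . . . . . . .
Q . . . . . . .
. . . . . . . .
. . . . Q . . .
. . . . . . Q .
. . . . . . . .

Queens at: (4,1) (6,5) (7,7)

Branch on row 1: col 2 → 1; col 3 → 1; col 6 → 0; col 8 → 0.
Sum: 1 + 1 + 0 + 0 = 2.

2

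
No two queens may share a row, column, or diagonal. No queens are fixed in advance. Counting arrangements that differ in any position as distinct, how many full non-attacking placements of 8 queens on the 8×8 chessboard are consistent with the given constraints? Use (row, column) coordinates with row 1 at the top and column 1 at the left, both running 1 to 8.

Branch on row 1: col 1 → 4; col 2 → 8; col 3 → 16; col 4 → 18; col 5 → 18; col 6 → 16; col 7 → 8; col 8 → 4.
Sum: 4 + 8 + 16 + 18 + 18 + 16 + 8 + 4 = 92.
(This is the classic 8-queens count.)

92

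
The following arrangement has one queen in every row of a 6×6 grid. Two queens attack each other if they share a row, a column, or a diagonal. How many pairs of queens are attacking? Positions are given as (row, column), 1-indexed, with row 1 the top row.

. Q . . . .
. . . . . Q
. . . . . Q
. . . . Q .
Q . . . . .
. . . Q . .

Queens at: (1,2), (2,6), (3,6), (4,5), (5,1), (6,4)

3

Same column: (2,6)–(3,6) (column 6).
Same diagonal: (1,2)–(4,5) (|1−4| = |2−5| = 3); (3,6)–(4,5) (|3−4| = |6−5| = 1).
Total attacking pairs: 3.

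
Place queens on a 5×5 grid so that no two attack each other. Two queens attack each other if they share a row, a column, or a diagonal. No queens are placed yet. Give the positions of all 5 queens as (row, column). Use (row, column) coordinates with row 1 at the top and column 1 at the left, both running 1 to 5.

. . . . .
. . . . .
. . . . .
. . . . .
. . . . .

(1,2) (2,5) (3,3) (4,1) (5,4)

Row 1: Safe: 1, 2, 3, 4, 5. Place at column 2.
Row 2: attacked by (1,2)→{1,2,3}. Safe: 4, 5. Place at column 5.
Row 3: attacked by (1,2)→{2,4}; (2,5)→{4,5}. Safe: 1, 3. Place at column 3.
Row 4: attacked by (1,2)→{2,5}; (2,5)→{3,5}; (3,3)→{2,3,4}. Safe: 1. Place at column 1.
Row 5: attacked by (1,2)→{2}; (2,5)→{2,5}; (3,3)→{1,3,5}; (4,1)→{1,2}. Safe: 4. Place at column 4.
Columns [2, 5, 3, 1, 4], r−c [-1, -3, 0, 3, 1], r+c [3, 7, 6, 5, 9] are all distinct, so no two queens attack.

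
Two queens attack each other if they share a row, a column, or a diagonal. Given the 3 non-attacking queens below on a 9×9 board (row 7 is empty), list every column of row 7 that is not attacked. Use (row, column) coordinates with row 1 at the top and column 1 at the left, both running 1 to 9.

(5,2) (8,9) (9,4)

columns 1, 3, 5, 7

(5,2) attacks row 7 at column 2 and diagonals 4.
(8,9) attacks row 7 at column 9 and diagonals 8.
(9,4) attacks row 7 at column 4 and diagonals 2, 6.
Attacked columns: {2, 4, 6, 8, 9}. Safe: {1, 3, 5, 7}.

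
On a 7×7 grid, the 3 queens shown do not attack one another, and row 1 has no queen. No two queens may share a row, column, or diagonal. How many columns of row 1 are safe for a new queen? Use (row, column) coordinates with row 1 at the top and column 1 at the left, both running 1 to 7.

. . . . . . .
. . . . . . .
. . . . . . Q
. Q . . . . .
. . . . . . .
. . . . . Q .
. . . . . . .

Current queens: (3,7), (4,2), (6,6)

2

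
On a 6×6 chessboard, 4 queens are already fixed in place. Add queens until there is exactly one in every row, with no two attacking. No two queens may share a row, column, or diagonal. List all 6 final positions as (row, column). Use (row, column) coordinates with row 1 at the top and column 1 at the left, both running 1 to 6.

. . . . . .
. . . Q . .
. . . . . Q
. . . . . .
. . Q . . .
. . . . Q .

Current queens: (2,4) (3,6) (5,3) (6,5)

(1,2) (2,4) (3,6) (4,1) (5,3) (6,5)

Row 1: attacked by (2,4)→{3,4,5}; (3,6)→{4,6}; (5,3)→{3}; (6,5)→{5}. Safe: 1, 2. Place at column 2.
Row 4: attacked by (1,2)→{2,5}; (2,4)→{2,4,6}; (3,6)→{5,6}; (5,3)→{2,3,4}; (6,5)→{3,5}. Safe: 1. Place at column 1.
Columns [2, 4, 6, 1, 3, 5], r−c [-1, -2, -3, 3, 2, 1], r+c [3, 6, 9, 5, 8, 11] are all distinct, so no two queens attack.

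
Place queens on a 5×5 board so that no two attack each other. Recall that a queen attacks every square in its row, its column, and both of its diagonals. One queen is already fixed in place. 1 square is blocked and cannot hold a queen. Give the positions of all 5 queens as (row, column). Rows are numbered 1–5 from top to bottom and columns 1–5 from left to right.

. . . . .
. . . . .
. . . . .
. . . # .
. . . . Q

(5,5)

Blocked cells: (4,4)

(1,3) (2,1) (3,4) (4,2) (5,5)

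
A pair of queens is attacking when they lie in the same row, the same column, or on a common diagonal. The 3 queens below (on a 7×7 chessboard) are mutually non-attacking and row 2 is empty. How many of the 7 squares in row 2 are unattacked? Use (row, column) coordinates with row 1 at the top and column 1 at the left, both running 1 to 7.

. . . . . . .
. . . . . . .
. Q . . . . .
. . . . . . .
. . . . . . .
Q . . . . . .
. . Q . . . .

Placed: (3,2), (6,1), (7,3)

(3,2) attacks row 2 at column 2 and diagonals 1, 3.
(6,1) attacks row 2 at column 1 and diagonals 5.
(7,3) attacks row 2 at column 3.
Attacked columns: {1, 2, 3, 5}. Safe: {4, 6, 7}.

3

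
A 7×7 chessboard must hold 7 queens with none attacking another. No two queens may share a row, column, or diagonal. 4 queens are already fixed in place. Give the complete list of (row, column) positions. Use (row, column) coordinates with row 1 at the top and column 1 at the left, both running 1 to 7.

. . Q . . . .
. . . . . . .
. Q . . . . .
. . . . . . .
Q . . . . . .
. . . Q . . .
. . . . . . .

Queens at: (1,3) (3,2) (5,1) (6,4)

Row 2: attacked by (1,3)→{2,3,4}; (3,2)→{1,2,3}; (5,1)→{1,4}; (6,4)→{4}. Safe: 5, 6, 7. Place at column 6.
Row 4: attacked by (1,3)→{3,6}; (2,6)→{4,6}; (3,2)→{1,2,3}; (5,1)→{1,2}; (6,4)→{2,4,6}. Safe: 5, 7. Place at column 5.
Row 7: attacked by (1,3)→{3}; (2,6)→{1,6}; (3,2)→{2,6}; (4,5)→{2,5}; (5,1)→{1,3}; (6,4)→{3,4,5}. Safe: 7. Place at column 7.
Columns [3, 6, 2, 5, 1, 4, 7], r−c [-2, -4, 1, -1, 4, 2, 0], r+c [4, 8, 5, 9, 6, 10, 14] are all distinct, so no two queens attack.

(1,3) (2,6) (3,2) (4,5) (5,1) (6,4) (7,7)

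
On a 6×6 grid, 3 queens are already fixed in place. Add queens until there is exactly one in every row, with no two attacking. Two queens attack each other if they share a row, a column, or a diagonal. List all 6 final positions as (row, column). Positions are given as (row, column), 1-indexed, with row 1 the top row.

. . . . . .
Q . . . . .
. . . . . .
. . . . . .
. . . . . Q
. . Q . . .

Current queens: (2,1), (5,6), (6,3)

(1,4) (2,1) (3,5) (4,2) (5,6) (6,3)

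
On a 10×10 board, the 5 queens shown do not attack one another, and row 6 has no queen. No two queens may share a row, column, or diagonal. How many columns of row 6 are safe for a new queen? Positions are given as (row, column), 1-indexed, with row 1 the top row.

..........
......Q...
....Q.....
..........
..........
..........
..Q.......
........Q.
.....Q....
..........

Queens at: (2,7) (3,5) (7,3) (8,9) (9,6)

(2,7) attacks row 6 at column 7 and diagonals 3.
(3,5) attacks row 6 at column 5 and diagonals 2, 8.
(7,3) attacks row 6 at column 3 and diagonals 2, 4.
(8,9) attacks row 6 at column 9 and diagonals 7.
(9,6) attacks row 6 at column 6 and diagonals 3, 9.
Attacked columns: {2, 3, 4, 5, 6, 7, 8, 9}. Safe: {1, 10}.

2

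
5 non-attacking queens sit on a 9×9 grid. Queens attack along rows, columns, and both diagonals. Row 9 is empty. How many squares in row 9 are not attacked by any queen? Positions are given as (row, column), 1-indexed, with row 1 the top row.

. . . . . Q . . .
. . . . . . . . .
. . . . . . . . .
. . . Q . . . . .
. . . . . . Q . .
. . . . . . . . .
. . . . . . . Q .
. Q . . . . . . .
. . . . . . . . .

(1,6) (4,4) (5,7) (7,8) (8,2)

1

(1,6) attacks row 9 at column 6.
(4,4) attacks row 9 at column 4 and diagonals 9.
(5,7) attacks row 9 at column 7 and diagonals 3.
(7,8) attacks row 9 at column 8 and diagonals 6.
(8,2) attacks row 9 at column 2 and diagonals 1, 3.
Attacked columns: {1, 2, 3, 4, 6, 7, 8, 9}. Safe: {5}.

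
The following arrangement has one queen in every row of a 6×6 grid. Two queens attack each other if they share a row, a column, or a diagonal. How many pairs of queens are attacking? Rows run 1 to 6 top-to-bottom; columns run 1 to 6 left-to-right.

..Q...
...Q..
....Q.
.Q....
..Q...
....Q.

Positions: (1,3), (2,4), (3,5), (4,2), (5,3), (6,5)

Same column: (1,3)–(5,3) (column 3); (3,5)–(6,5) (column 5).
Same diagonal: (1,3)–(2,4) (|1−2| = |3−4| = 1); (1,3)–(3,5) (|1−3| = |3−5| = 2); (2,4)–(3,5) (|2−3| = |4−5| = 1); (2,4)–(4,2) (|2−4| = |4−2| = 2); (3,5)–(5,3) (|3−5| = |5−3| = 2); (4,2)–(5,3) (|4−5| = |2−3| = 1).
Total attacking pairs: 8.

8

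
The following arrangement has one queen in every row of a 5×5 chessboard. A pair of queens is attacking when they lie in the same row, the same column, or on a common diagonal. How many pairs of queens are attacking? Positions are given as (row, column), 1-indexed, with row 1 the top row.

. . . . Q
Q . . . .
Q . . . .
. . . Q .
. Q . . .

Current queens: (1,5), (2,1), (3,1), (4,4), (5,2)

Same column: (2,1)–(3,1) (column 1).
Total attacking pairs: 1.

1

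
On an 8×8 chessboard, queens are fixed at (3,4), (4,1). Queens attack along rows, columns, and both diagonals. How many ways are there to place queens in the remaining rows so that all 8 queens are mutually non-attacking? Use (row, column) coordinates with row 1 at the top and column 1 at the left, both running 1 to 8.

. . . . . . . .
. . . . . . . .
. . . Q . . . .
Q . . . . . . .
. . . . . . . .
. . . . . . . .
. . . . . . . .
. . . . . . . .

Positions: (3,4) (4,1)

Branch on row 1: col 3 → 1; col 5 → 3; col 7 → 1; col 8 → 1.
Sum: 1 + 3 + 1 + 1 = 6.

6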